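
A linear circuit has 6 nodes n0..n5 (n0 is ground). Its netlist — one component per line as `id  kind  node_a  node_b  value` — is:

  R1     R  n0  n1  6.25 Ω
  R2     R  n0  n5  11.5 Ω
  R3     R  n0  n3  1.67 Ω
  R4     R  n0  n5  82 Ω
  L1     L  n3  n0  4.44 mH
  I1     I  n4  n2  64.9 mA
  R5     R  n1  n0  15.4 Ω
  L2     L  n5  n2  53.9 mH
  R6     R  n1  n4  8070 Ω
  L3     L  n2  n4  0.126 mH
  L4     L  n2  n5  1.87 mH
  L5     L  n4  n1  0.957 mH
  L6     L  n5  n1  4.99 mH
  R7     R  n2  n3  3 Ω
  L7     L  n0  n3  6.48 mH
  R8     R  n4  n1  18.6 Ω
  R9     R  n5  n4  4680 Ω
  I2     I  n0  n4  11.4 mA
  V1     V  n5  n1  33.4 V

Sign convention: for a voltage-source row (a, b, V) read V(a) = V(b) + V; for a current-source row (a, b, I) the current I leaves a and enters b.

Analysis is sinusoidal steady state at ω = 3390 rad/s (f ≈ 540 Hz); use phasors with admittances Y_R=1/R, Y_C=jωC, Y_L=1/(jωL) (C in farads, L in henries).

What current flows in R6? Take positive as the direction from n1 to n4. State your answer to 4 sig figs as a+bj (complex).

-0.001294+0.0002004j A

Apply KCL at each of the 5 non-ground nodes and solve the resulting linear system.
Node n1: branches {R1, R5, R6, L5, L6, R8, V1} → V_1 = -10.83+0.6540j
Node n2: branches {I1, L2, L3, L4, R7} → V_2 = 1.025-0.9150j
Node n3: branches {R3, L1, R7, L7} → V_3 = 0.4001-0.2791j
Node n4: branches {I1, R6, L3, L5, R8, R9, I2} → V_4 = -0.3868-0.9631j
Node n5: branches {R2, R4, L2, L4, L6, R9, V1} → V_5 = 22.57+0.6540j
Source currents: i(V1)=-2.499+5.426j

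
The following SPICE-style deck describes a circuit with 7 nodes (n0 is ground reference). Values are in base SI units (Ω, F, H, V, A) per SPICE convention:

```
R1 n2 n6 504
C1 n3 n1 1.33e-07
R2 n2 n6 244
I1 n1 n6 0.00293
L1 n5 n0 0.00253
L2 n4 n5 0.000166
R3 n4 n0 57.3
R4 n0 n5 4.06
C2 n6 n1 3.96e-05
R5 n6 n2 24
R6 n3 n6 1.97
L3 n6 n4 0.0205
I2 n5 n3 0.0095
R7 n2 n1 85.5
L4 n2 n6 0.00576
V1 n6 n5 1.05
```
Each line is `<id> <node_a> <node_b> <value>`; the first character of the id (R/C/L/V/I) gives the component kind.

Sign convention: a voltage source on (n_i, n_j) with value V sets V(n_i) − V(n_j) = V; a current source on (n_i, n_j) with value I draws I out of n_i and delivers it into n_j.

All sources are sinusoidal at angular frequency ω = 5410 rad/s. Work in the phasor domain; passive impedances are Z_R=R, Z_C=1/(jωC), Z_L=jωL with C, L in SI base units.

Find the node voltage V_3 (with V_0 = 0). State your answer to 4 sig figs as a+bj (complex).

Apply KCL at each of the 6 non-ground nodes and solve the resulting linear system.
Node n1: branches {C1, I1, C2, R7} → V_1 = 1.049+0.01353j
Node n2: branches {R1, R2, R5, R7, L4} → V_2 = 1.048+0.001899j
Node n3: branches {C1, R6, I2} → V_3 = 1.068-0.0001632j
Node n4: branches {L2, R3, L3} → V_4 = 0.007910-0.0002589j
Node n5: branches {L1, L2, R4, I2, V1} → V_5 = -0.0005201-0.0001359j
Node n6: branches {R1, R2, I1, C2, R5, R6, L3, L4, V1} → V_6 = 1.049-0.0001359j
Source currents: i(V1)=0.009499+0.009392j

1.068-0.0001632j V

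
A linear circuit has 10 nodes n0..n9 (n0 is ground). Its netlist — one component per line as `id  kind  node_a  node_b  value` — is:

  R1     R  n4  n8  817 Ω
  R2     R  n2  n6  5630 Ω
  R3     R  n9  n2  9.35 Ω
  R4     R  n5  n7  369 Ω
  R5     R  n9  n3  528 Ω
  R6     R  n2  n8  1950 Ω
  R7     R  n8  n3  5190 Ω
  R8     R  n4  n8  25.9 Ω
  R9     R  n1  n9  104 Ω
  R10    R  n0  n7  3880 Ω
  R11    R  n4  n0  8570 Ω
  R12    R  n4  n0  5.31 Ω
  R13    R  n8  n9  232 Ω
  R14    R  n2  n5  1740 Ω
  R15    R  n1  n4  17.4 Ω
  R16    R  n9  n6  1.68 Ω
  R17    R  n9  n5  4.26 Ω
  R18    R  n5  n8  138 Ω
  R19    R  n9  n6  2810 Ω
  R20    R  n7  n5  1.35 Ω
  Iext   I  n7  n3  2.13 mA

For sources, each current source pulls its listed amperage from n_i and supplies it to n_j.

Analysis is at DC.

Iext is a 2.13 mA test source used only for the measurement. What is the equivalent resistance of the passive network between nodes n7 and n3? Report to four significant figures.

Apply KCL at each of the 9 non-ground nodes and solve the resulting linear system.
Node n1: branches {R9, R15} → V_1 = -0.0007798
Node n2: branches {R2, R3, R6, R14} → V_2 = -0.005592
Node n3: branches {R5, R7, Iext} → V_3 = 1.016
Node n4: branches {R1, R8, R11, R12, R15} → V_4 = 2.325e-05
Node n5: branches {R4, R14, R17, R18, R20} → V_5 = -0.01414
Node n6: branches {R2, R16, R19} → V_6 = -0.005579
Node n7: branches {R4, R10, R20, Iext} → V_7 = -0.01700
Node n8: branches {R1, R6, R7, R8, R13, R18} → V_8 = 0.001292
Node n9: branches {R3, R5, R9, R13, R16, R17, R19} → V_9 = -0.005579

R_eq = 484.9 Ω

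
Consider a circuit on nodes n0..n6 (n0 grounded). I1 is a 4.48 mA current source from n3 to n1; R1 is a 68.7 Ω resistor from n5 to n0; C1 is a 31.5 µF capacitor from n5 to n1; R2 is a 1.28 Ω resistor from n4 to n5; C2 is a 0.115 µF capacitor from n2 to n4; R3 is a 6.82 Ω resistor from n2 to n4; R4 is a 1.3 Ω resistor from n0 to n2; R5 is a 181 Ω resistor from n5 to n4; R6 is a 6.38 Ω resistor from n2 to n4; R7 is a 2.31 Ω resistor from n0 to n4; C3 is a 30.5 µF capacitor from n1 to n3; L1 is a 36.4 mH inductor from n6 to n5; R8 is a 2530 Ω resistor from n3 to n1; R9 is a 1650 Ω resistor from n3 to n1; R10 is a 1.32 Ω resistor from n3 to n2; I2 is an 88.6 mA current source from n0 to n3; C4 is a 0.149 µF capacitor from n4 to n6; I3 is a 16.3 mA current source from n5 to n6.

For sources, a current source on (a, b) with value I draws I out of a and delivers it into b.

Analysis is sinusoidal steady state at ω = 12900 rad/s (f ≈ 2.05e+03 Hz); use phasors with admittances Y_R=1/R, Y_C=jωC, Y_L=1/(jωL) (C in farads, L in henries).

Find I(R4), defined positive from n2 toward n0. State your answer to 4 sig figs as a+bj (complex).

MNA unknowns: 6 node voltages V₁..V_6
I1: z[3]−=0.00448, z[1]+=0.00448
R1: Y=0.01456+0.000j on G[5,0]
C1: Y=0.000+0.4063j on G[5,1]
R2: Y=0.7812+0.000j on G[4,5]
C2: Y=0.000+0.001484j on G[2,4]
R3: Y=0.1466+0.000j on G[2,4]
R4: Y=0.7692+0.000j on G[0,2]
R5: Y=0.005525+0.000j on G[5,4]
R6: Y=0.1567+0.000j on G[2,4]
R7: Y=0.4329+0.000j on G[0,4]
C3: Y=0.000+0.3934j on G[1,3]
L1: Y=0.000-0.002130j on G[6,5]
R8: Y=0.0003953+0.000j on G[3,1]
R9: Y=0.0006061+0.000j on G[3,1]
R10: Y=0.7576+0.000j on G[3,2]
I2: z[0]−=0.0886, z[3]+=0.0886
C4: Y=0.000+0.001922j on G[4,6]
I3: z[5]−=0.0163, z[6]+=0.0163
solve → V1=0.2151-0.008262j, V2=0.09234+0.001303j, V3=0.2098+0.004068j, V4=0.03317-0.002007j, V5=0.2203-0.009189j, V6=1.953+78.46j

0.07103+0.001002j A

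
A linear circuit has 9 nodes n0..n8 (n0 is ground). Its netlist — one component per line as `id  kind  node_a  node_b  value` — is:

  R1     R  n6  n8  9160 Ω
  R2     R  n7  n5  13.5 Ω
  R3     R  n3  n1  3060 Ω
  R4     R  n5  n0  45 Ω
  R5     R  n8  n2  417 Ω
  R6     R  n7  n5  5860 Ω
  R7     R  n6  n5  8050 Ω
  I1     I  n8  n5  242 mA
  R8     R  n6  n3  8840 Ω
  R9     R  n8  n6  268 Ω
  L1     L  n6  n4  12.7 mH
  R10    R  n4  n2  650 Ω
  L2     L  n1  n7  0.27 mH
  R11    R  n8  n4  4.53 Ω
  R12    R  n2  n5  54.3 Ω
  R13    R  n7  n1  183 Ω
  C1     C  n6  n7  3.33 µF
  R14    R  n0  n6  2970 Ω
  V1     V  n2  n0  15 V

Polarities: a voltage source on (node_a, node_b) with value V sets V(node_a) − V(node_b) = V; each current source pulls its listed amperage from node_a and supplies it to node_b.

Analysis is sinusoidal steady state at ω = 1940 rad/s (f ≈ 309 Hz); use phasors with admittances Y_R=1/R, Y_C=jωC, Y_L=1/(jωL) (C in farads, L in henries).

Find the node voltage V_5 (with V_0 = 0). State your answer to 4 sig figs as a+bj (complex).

Apply KCL at each of the 8 non-ground nodes and solve the resulting linear system.
Node n1: branches {R3, L2, R13} → V_1 = 6.649-2.926j
Node n2: branches {R5, R10, R12, V1} → V_2 = 15.00+0.000j
Node n3: branches {R3, R8} → V_3 = 3.434+3.365j
Node n4: branches {L1, R10, R11} → V_4 = -4.559+17.49j
Node n5: branches {R2, R4, R6, R7, I1, R12} → V_5 = 8.793-1.866j
Node n6: branches {R1, R7, R8, R9, L1, C1, R14} → V_6 = -5.854+21.54j
Node n7: branches {R2, R6, L2, R13, C1} → V_7 = 6.650-2.926j
Node n8: branches {R1, R5, I1, R9, R11} → V_8 = -5.440+17.37j
Source currents: i(V1)=-0.1934+0.03420j

8.793-1.866j V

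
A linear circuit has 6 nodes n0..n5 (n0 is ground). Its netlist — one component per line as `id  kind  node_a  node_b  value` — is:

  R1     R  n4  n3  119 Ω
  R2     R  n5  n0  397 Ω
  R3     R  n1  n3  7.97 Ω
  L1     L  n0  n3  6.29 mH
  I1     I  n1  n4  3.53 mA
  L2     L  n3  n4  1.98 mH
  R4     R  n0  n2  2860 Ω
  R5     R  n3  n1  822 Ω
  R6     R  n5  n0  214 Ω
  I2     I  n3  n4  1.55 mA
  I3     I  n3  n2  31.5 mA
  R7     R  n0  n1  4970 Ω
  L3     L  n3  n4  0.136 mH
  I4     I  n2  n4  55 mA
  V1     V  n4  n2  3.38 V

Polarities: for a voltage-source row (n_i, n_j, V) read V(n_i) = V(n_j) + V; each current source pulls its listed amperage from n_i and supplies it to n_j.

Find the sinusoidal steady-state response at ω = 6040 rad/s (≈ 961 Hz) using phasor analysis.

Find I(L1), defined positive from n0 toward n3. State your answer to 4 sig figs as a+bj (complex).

-0.001187+3.497e-05j A

MNA unknowns: 5 node voltages V₁..V_5 plus 1 source current (V1)
R1: Y=0.008403+0.000j on G[4,3]
R2: Y=0.002519+0.000j on G[5,0]
R3: Y=0.1255+0.000j on G[1,3]
L1: Y=0.000-0.02632j on G[0,3]
I1: z[1]−=0.00353, z[4]+=0.00353
L2: Y=0.000-0.08362j on G[3,4]
R4: Y=0.0003497+0.000j on G[0,2]
R5: Y=0.001217+0.000j on G[3,1]
R6: Y=0.004673+0.000j on G[5,0]
I2: z[3]−=0.00155, z[4]+=0.00155
I3: z[3]−=0.0315, z[2]+=0.0315
R7: Y=0.0002012+0.000j on G[0,1]
L3: Y=0.000-1.217j on G[3,4]
I4: z[2]−=0.055, z[4]+=0.055
V1: row V4−V2=3.38, i_V1 at 4,2
solve → V1=-0.02649+0.04501j, V2=-3.378+0.07410j, V3=0.001328+0.04508j, V4=0.001536+0.07410j, V5=0.000+0.000j
aux → i_V1=0.02232+2.591e-05j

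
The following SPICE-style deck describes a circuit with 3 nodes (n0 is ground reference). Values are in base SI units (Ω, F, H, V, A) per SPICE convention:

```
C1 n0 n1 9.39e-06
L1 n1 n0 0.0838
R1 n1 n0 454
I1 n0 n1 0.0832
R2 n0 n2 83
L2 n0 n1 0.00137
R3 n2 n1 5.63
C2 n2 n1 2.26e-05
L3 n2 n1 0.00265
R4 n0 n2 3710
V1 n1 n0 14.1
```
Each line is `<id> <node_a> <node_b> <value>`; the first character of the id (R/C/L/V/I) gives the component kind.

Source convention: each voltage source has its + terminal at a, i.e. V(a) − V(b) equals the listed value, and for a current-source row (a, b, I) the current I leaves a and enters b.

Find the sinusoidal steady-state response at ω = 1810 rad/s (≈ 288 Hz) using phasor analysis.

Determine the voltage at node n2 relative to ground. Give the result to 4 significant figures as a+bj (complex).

MNA unknowns: 2 node voltages V₁..V_2 plus 1 source current (V1)
C1: Y=0.000+0.01700j on G[0,1]
L1: Y=0.000-0.006593j on G[1,0]
R1: Y=0.002203+0.000j on G[1,0]
I1: z[0]−=0.0832, z[1]+=0.0832
R2: Y=0.01205+0.000j on G[0,2]
L2: Y=0.000-0.4033j on G[0,1]
R3: Y=0.1776+0.000j on G[2,1]
C2: Y=0.000+0.04091j on G[2,1]
L3: Y=0.000-0.2085j on G[2,1]
R4: Y=0.0002695+0.000j on G[0,2]
V1: row V1−V0=14.1, i_V1 at 1,0
solve → V1=14.10+0.000j, V2=13.59-0.4536j
aux → i_V1=-0.1152+5.545j

13.59-0.4536j V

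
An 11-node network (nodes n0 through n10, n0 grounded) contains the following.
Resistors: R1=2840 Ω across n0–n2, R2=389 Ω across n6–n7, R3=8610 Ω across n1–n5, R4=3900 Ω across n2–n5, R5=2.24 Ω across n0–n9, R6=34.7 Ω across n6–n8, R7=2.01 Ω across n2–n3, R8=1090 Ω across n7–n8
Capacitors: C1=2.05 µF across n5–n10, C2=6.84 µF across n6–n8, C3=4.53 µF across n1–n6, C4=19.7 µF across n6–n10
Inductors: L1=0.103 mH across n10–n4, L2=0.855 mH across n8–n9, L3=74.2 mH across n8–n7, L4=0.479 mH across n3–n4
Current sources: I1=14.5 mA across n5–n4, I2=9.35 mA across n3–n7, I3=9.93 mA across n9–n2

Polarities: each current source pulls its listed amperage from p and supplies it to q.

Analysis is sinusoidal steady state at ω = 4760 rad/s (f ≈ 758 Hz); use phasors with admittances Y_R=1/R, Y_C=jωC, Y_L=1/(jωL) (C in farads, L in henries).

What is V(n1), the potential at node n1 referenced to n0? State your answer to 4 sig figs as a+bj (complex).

0.1374+0.01635j V

MNA unknowns: 10 node voltages V₁..V_10
R1: Y=0.0003521+0.000j on G[0,2]
C1: Y=0.000+0.009758j on G[5,10]
C2: Y=0.000+0.03256j on G[6,8]
L1: Y=0.000-2.040j on G[10,4]
R2: Y=0.002571+0.000j on G[6,7]
R3: Y=0.0001161+0.000j on G[1,5]
L2: Y=0.000-0.2457j on G[8,9]
R4: Y=0.0002564+0.000j on G[2,5]
R5: Y=0.4464+0.000j on G[0,9]
I1: z[5]−=0.0145, z[4]+=0.0145
L3: Y=0.000-0.002831j on G[8,7]
R6: Y=0.02882+0.000j on G[6,8]
L4: Y=0.000-0.4386j on G[3,4]
R7: Y=0.4975+0.000j on G[2,3]
C3: Y=0.000+0.02156j on G[1,6]
C4: Y=0.000+0.09377j on G[6,10]
I2: z[3]−=0.00935, z[7]+=0.00935
R8: Y=0.0009174+0.000j on G[7,8]
I3: z[9]−=0.00993, z[2]+=0.00993
solve → V1=0.1374+0.01635j, V2=0.1463+0.01955j, V3=0.1265+0.01880j, V4=0.1273+0.01764j, V5=0.07121+1.493j, V6=0.1294+0.01600j, V7=1.682+1.388j, V8=-8.739e-05+0.04019j, V9=-0.0001154-1.542e-05j, V10=0.1275+0.01028j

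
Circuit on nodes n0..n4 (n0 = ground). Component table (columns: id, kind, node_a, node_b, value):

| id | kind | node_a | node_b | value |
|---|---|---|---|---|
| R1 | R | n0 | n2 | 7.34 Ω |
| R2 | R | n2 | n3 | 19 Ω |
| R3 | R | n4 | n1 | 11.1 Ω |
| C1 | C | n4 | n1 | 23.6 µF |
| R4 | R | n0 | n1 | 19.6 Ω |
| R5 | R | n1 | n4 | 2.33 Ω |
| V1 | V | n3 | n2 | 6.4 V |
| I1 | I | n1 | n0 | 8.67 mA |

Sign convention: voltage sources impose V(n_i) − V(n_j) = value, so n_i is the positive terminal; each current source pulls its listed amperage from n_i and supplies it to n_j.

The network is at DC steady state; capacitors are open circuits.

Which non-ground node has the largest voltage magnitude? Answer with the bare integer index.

Element admittances at DC:
  Y(R1) = 0.1362 S between n0,n2
  Y(R2) = 0.05263 S between n2,n3
  Y(R3) = 0.09009 S between n4,n1
  Y(C1) = 0.000 S between n4,n1
  Y(R4) = 0.05102 S between n0,n1
  Y(R5) = 0.4292 S between n1,n4
  V1: constraint V(n3)−V(n2) = 6.4
  I1: injects 0.00867 A into n0 (from n1)
Assemble and solve the 5×5 MNA system:
  V(n1)=-0.1699  V(n2)=0.000  V(n3)=6.400  V(n4)=-0.1699
  i(V1)=-0.3368

3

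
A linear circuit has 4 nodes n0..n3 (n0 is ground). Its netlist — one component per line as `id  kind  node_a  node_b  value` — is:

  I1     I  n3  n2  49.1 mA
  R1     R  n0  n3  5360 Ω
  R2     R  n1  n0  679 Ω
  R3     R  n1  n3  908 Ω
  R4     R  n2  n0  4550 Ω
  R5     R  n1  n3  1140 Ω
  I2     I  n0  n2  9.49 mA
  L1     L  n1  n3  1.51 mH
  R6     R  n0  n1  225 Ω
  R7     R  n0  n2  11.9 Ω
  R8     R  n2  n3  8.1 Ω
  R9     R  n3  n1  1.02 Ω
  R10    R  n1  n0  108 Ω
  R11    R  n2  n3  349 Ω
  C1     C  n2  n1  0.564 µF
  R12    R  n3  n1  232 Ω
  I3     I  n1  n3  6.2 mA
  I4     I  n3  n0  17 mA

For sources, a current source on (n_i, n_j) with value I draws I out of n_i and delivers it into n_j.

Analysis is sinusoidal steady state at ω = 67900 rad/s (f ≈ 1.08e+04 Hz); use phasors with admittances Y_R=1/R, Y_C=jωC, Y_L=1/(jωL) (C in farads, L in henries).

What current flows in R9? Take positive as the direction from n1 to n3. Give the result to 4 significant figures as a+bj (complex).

0.005222+0.01458j A

MNA unknowns: 3 node voltages V₁..V_3
I1: z[3]−=0.0491, z[2]+=0.0491
R1: Y=0.0001866+0.000j on G[0,3]
R2: Y=0.001473+0.000j on G[1,0]
R3: Y=0.001101+0.000j on G[1,3]
R4: Y=0.0002198+0.000j on G[2,0]
R5: Y=0.0008772+0.000j on G[1,3]
I2: z[0]−=0.00949, z[2]+=0.00949
L1: Y=0.000-0.009753j on G[1,3]
R6: Y=0.004444+0.000j on G[0,1]
R7: Y=0.08403+0.000j on G[0,2]
R8: Y=0.1235+0.000j on G[2,3]
R9: Y=0.9804+0.000j on G[3,1]
R10: Y=0.009259+0.000j on G[1,0]
R11: Y=0.002865+0.000j on G[2,3]
C1: Y=0.000+0.03830j on G[2,1]
R12: Y=0.004310+0.000j on G[3,1]
I3: z[1]−=0.0062, z[3]+=0.0062
I4: z[3]−=0.017, z[0]+=0.017
solve → V1=-0.4352+0.1104j, V2=-0.009765-0.02009j, V3=-0.4405+0.09549j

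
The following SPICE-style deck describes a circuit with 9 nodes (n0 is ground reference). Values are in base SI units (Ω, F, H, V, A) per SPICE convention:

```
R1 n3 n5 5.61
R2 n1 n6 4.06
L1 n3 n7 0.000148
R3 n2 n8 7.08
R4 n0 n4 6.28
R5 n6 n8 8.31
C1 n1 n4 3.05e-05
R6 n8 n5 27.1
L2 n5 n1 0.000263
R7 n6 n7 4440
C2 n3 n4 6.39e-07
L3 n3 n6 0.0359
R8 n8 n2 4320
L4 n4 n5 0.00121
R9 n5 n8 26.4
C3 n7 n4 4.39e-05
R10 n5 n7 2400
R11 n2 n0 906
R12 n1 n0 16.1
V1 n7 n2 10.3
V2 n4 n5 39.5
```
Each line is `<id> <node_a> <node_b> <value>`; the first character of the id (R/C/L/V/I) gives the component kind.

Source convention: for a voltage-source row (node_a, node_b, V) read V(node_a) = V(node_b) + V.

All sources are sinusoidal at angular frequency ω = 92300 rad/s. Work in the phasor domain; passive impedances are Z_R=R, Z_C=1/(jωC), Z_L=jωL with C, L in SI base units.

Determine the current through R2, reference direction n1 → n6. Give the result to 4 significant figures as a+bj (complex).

Element admittances at ω=92300 rad/s:
  Y(R1) = 0.1783+0.000j S between n3,n5
  Y(R2) = 0.2463+0.000j S between n1,n6
  Y(L1) = 0.000-0.07320j S between n3,n7
  Y(R3) = 0.1412+0.000j S between n2,n8
  Y(R4) = 0.1592+0.000j S between n0,n4
  Y(R5) = 0.1203+0.000j S between n6,n8
  Y(C1) = 0.000+2.815j S between n1,n4
  Y(R6) = 0.03690+0.000j S between n8,n5
  Y(L2) = 0.000-0.04119j S between n5,n1
  Y(R7) = 0.0002252+0.000j S between n6,n7
  Y(C2) = 0.000+0.05898j S between n3,n4
  Y(L3) = 0.000-0.0003018j S between n3,n6
  Y(R8) = 0.0002315+0.000j S between n8,n2
  Y(L4) = 0.000-0.008954j S between n4,n5
  Y(R9) = 0.03788+0.000j S between n5,n8
  Y(C3) = 0.000+4.052j S between n7,n4
  Y(R10) = 0.0004167+0.000j S between n5,n7
  Y(R11) = 0.001104+0.000j S between n2,n0
  Y(R12) = 0.06211+0.000j S between n1,n0
  V1: constraint V(n7)−V(n2) = 10.3
  V2: constraint V(n4)−V(n5) = 39.5
Assemble and solve the 10×10 MNA system:
  V(n1)=0.4628+0.3198j  V(n2)=-9.693+0.1098j  V(n3)=-39.23-3.602j  V(n4)=-0.1133-0.1255j  V(n5)=-39.61-0.1255j  V(n6)=-4.435+0.2825j  V(n7)=0.6067+0.1098j  V(n8)=-14.46+0.1193j
  i(V1)=0.6638-0.001220j  i(V2)=-1.984+2.606j

1.206+0.009182j A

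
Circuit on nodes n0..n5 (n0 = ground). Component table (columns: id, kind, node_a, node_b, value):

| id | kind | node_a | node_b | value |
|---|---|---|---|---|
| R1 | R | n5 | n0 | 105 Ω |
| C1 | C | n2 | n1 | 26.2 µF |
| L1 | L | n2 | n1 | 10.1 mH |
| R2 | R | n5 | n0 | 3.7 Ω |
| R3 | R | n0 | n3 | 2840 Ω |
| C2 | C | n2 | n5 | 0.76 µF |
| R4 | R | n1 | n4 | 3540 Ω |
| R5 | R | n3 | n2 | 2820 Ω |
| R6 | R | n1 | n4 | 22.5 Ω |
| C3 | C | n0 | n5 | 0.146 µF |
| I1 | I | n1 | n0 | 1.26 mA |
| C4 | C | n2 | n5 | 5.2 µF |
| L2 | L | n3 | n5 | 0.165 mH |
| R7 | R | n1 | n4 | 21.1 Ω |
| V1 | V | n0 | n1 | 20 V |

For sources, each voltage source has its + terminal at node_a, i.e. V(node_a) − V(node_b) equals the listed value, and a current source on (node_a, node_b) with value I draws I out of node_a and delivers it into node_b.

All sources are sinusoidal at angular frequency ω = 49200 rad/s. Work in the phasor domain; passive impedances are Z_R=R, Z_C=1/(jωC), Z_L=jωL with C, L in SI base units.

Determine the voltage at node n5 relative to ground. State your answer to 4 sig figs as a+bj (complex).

MNA unknowns: 5 node voltages V₁..V_5 plus 1 source current (V1)
R1: Y=0.009524+0.000j on G[5,0]
C1: Y=0.000+1.289j on G[2,1]
L1: Y=0.000-0.002012j on G[2,1]
R2: Y=0.2703+0.000j on G[5,0]
R3: Y=0.0003521+0.000j on G[0,3]
C2: Y=0.000+0.03739j on G[2,5]
R4: Y=0.0002825+0.000j on G[1,4]
R5: Y=0.0003546+0.000j on G[3,2]
R6: Y=0.04444+0.000j on G[1,4]
C3: Y=0.000+0.007183j on G[0,5]
I1: z[1]−=0.00126, z[0]+=0.00126
C4: Y=0.000+0.2558j on G[2,5]
L2: Y=0.000-0.1232j on G[3,5]
R7: Y=0.04739+0.000j on G[1,4]
V1: row V0−V1=20, i_V1 at 0,1
solve → V1=-20.00+0.000j, V2=-17.86-1.787j, V3=-8.505-9.620j, V4=-20.00+0.000j, V5=-8.455-9.617j
aux → i_V1=-2.298-2.755j

-8.455-9.617j V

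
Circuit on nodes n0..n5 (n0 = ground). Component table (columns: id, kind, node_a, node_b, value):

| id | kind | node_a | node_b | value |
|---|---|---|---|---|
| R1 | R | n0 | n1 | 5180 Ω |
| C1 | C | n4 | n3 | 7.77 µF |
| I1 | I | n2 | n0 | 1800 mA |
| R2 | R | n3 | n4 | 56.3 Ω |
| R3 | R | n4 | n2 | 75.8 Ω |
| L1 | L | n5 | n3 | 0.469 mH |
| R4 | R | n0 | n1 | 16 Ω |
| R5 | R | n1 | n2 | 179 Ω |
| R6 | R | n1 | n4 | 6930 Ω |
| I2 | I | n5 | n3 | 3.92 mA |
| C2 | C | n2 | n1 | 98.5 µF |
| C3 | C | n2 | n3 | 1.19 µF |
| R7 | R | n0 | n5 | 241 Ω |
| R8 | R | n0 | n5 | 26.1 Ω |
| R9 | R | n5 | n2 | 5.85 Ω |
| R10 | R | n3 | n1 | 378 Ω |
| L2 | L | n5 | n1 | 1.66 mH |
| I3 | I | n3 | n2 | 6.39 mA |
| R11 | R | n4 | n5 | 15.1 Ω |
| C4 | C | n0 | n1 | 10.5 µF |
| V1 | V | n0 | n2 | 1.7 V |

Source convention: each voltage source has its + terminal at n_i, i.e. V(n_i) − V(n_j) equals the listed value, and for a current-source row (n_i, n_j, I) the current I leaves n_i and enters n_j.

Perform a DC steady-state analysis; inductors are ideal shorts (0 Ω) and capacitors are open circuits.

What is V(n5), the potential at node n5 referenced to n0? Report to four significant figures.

MNA unknowns: 5 node voltages V₁..V_5 plus 3 source currents (L1, L2, V1)
R1: Y=0.0001931 on G[0,1]
C1: Y=0.000 on G[4,3]
I1: z[2]−=1.8, z[0]+=1.8
R2: Y=0.01776 on G[3,4]
R3: Y=0.01319 on G[4,2]
L1: row V5−V3=0, i_L1 at 5,3
R4: Y=0.06250 on G[0,1]
R5: Y=0.005587 on G[1,2]
R6: Y=0.0001443 on G[1,4]
I2: z[5]−=0.00392, z[3]+=0.00392
C2: Y=0.000 on G[2,1]
C3: Y=0.000 on G[2,3]
R7: Y=0.004149 on G[0,5]
R8: Y=0.03831 on G[0,5]
R9: Y=0.1709 on G[5,2]
R10: Y=0.002646 on G[3,1]
L2: row V5−V1=0, i_L2 at 5,1
I3: z[3]−=0.00639, z[2]+=0.00639
R11: Y=0.06623 on G[4,5]
C4: Y=0.000 on G[0,1]
V1: row V0−V2=1.7, i_V1 at 0,2
solve → V1=-1.112, V2=-1.700, V3=-1.112, V4=-1.192, V5=-1.112
aux → i_L1=0.003886, i_L2=-0.06641, i_V1=1.683

-1.112 V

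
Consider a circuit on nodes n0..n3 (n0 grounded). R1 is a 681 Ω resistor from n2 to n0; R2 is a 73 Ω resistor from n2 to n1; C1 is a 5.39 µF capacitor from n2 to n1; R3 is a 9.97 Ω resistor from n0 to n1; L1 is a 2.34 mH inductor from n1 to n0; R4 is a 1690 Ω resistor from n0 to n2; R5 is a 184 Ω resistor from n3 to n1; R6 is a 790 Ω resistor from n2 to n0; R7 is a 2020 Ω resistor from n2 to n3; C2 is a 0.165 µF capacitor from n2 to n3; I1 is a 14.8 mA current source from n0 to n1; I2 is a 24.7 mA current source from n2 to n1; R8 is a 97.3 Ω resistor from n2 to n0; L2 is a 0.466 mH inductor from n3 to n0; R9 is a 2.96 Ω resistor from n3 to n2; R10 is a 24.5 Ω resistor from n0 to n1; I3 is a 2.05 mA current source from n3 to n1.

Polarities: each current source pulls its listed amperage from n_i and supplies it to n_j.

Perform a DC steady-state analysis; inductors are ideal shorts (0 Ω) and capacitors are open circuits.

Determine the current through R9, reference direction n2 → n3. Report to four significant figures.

-0.02282 A

MNA unknowns: 3 node voltages V₁..V_3 plus 2 source currents (L1, L2)
R1: Y=0.001468 on G[2,0]
R2: Y=0.01370 on G[2,1]
C1: Y=0.000 on G[2,1]
R3: Y=0.1003 on G[0,1]
L1: row V1−V0=0, i_L1 at 1,0
R4: Y=0.0005917 on G[0,2]
R5: Y=0.005435 on G[3,1]
R6: Y=0.001266 on G[2,0]
R7: Y=0.0004950 on G[2,3]
C2: Y=0.000 on G[2,3]
I1: z[0]−=0.0148, z[1]+=0.0148
I2: z[2]−=0.0247, z[1]+=0.0247
R8: Y=0.01028 on G[2,0]
L2: row V3−V0=0, i_L2 at 3,0
R9: Y=0.3378 on G[3,2]
R10: Y=0.04082 on G[0,1]
I3: z[3]−=0.00205, z[1]+=0.00205
solve → V1=0.000, V2=-0.06755, V3=0.000
aux → i_L1=0.04062, i_L2=-0.02491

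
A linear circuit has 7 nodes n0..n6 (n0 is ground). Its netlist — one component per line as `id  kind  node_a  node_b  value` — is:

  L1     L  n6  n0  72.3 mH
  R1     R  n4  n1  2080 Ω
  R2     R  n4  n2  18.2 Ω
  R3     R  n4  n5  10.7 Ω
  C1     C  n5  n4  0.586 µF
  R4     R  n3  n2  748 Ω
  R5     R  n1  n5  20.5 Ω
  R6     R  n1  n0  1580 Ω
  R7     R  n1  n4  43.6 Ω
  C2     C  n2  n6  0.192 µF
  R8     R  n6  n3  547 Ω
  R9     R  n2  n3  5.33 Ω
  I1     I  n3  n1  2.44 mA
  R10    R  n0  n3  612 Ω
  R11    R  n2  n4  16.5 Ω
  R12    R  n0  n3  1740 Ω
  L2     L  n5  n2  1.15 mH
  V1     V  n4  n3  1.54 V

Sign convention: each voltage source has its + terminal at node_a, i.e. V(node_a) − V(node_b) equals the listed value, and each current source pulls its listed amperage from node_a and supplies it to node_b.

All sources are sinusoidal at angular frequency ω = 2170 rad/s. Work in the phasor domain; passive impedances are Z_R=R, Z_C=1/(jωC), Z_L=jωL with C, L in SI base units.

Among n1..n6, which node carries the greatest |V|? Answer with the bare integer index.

4

Apply KCL at each of the 6 non-ground nodes and solve the resulting linear system.
Node n1: branches {R1, R5, R6, R7, I1} → V_1 = 0.9393+0.006455j
Node n2: branches {R2, R4, C2, R9, R11, L2} → V_2 = 0.6594-0.1356j
Node n3: branches {R4, R8, R9, I1, R10, R12, V1} → V_3 = -0.1712-0.08751j
Node n4: branches {R1, R2, R3, C1, R7, R11, V1} → V_4 = 1.369-0.08751j
Node n5: branches {R3, C1, R5, L2} → V_5 = 0.6953+0.05165j
Node n6: branches {L1, C2, R8} → V_6 = -0.02968-0.03395j
Source currents: i(V1)=-0.1551+0.008793j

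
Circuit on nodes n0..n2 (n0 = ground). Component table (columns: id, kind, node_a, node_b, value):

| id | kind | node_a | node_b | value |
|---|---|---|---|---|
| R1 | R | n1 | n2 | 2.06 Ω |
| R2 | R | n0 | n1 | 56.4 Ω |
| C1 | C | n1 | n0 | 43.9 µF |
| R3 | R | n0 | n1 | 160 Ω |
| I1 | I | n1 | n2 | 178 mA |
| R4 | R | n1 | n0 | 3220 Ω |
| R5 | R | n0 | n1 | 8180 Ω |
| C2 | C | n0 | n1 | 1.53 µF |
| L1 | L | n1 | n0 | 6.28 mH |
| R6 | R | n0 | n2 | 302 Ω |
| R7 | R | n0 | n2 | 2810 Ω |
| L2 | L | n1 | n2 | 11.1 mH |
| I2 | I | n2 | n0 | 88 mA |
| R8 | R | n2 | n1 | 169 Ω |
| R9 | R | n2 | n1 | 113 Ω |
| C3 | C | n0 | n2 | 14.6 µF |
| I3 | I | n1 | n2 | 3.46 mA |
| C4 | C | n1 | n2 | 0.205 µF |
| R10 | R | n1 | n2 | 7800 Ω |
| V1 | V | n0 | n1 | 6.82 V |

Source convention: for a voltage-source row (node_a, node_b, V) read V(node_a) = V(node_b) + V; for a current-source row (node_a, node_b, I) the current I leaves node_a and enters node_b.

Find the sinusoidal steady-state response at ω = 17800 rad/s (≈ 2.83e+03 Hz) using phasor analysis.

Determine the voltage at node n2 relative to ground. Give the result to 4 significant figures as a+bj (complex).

MNA unknowns: 2 node voltages V₁..V_2 plus 1 source current (V1)
R1: Y=0.4854+0.000j on G[1,2]
R2: Y=0.01773+0.000j on G[0,1]
C1: Y=0.000+0.7814j on G[1,0]
R3: Y=0.006250+0.000j on G[0,1]
I1: z[1]−=0.178, z[2]+=0.178
R4: Y=0.0003106+0.000j on G[1,0]
R5: Y=0.0001222+0.000j on G[0,1]
C2: Y=0.000+0.02723j on G[0,1]
L1: Y=0.000-0.008946j on G[1,0]
R6: Y=0.003311+0.000j on G[0,2]
R7: Y=0.0003559+0.000j on G[0,2]
L2: Y=0.000-0.005061j on G[1,2]
I2: z[2]−=0.088, z[0]+=0.088
R8: Y=0.005917+0.000j on G[2,1]
R9: Y=0.008850+0.000j on G[2,1]
C3: Y=0.000+0.2599j on G[0,2]
I3: z[1]−=0.00346, z[2]+=0.00346
C4: Y=0.000+0.003649j on G[1,2]
R10: Y=0.0001282+0.000j on G[1,2]
V1: row V0−V1=6.82, i_V1 at 0,1
solve → V1=-6.820+0.000j, V2=-5.206+2.689j
aux → i_V1=-0.7964-6.797j

-5.206+2.689j V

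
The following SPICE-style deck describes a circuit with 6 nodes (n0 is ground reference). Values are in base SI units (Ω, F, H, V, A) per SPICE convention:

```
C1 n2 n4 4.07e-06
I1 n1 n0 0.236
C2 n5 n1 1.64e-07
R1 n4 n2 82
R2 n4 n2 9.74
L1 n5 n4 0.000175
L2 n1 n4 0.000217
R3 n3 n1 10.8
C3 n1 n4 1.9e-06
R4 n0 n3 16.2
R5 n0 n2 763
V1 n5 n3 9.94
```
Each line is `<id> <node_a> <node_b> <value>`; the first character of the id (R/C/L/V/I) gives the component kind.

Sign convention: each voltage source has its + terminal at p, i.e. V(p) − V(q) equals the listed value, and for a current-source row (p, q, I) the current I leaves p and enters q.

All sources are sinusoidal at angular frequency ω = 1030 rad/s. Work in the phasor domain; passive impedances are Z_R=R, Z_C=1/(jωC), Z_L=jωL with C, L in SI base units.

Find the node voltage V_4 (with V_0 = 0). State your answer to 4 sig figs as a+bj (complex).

MNA unknowns: 5 node voltages V₁..V_5 plus 1 source current (V1)
C1: Y=0.000+0.004192j on G[2,4]
I1: z[1]−=0.236, z[0]+=0.236
C2: Y=0.000+0.0001689j on G[5,1]
R1: Y=0.01220+0.000j on G[4,2]
R2: Y=0.1027+0.000j on G[4,2]
L1: Y=0.000-5.548j on G[5,4]
L2: Y=0.000-4.474j on G[1,4]
R3: Y=0.09259+0.000j on G[3,1]
C3: Y=0.000+0.001957j on G[1,4]
R4: Y=0.06173+0.000j on G[0,3]
R5: Y=0.001311+0.000j on G[0,2]
V1: row V5−V3=9.94, i_V1 at 5,3
solve → V1=5.974-0.4635j, V2=5.916-0.2006j, V3=-3.949+0.004258j, V4=5.983-0.2053j, V5=5.991+0.004258j
aux → i_V1=-1.162+0.04358j

5.983-0.2053j V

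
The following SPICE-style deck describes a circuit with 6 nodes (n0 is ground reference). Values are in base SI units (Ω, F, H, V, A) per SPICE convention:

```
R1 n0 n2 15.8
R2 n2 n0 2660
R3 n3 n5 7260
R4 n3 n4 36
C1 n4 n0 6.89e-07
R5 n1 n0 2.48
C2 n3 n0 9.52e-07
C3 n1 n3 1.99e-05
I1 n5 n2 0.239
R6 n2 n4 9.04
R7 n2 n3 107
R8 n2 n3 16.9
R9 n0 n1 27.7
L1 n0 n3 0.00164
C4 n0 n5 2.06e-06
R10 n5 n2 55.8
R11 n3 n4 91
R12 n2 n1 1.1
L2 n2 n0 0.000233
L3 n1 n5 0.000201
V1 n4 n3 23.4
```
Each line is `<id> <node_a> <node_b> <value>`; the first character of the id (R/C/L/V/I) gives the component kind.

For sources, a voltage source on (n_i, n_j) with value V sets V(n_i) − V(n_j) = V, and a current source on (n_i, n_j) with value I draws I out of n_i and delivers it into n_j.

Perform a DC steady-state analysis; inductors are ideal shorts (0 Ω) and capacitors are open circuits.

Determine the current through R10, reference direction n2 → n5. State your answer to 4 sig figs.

0.003134 A

Apply KCL at each of the 5 non-ground nodes and solve the resulting linear system.
Node n1: branches {R5, C3, R9, R12, L3} → V_1 = -0.1749
Node n2: branches {R1, R2, I1, R6, R7, R8, R10, R12, L2} → V_2 = 0.000
Node n3: branches {R3, R4, C2, C3, R7, R8, L1, R11, V1} → V_3 = 0.000
Node n4: branches {R4, C1, R6, R11, V1} → V_4 = 23.40
Node n5: branches {R3, I1, C4, R10, L3} → V_5 = -0.1749
Source currents: i(L1)=2.589, i(L2)=2.665, i(L3)=0.2358, i(V1)=-3.496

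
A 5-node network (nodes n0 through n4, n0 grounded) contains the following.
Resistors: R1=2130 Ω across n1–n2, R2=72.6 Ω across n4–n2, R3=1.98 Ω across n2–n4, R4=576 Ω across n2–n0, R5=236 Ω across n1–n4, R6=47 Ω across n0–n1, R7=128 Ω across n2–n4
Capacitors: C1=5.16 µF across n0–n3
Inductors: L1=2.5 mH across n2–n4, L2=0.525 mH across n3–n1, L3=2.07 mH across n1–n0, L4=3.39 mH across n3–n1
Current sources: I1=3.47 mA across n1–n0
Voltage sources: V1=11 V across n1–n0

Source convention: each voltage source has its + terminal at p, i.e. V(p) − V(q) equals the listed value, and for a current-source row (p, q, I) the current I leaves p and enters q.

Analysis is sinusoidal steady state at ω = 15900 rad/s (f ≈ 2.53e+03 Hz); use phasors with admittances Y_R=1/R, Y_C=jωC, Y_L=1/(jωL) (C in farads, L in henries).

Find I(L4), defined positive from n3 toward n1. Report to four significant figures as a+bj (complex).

Element admittances at ω=15900 rad/s:
  Y(R1) = 0.0004695+0.000j S between n1,n2
  Y(R2) = 0.01377+0.000j S between n4,n2
  Y(R3) = 0.5051+0.000j S between n2,n4
  Y(R4) = 0.001736+0.000j S between n2,n0
  Y(R5) = 0.004237+0.000j S between n1,n4
  Y(C1) = 0.000+0.08204j S between n0,n3
  Y(R6) = 0.02128+0.000j S between n0,n1
  Y(L1) = 0.000-0.02516j S between n2,n4
  Y(L2) = 0.000-0.1198j S between n3,n1
  Y(R7) = 0.007812+0.000j S between n2,n4
  I1: injects 0.00347 A into n0 (from n1)
  Y(L3) = 0.000-0.03038j S between n1,n0
  Y(L4) = 0.000-0.01855j S between n3,n1
  V1: constraint V(n1)−V(n0) = 11
Assemble and solve the 5×5 MNA system:
  V(n1)=11.00+0.000j  V(n2)=8.020-0.0007435j  V(n3)=27.03+0.000j  V(n4)=8.044+0.0003870j
  i(V1)=-0.2514-1.883j

0.000-0.2974j A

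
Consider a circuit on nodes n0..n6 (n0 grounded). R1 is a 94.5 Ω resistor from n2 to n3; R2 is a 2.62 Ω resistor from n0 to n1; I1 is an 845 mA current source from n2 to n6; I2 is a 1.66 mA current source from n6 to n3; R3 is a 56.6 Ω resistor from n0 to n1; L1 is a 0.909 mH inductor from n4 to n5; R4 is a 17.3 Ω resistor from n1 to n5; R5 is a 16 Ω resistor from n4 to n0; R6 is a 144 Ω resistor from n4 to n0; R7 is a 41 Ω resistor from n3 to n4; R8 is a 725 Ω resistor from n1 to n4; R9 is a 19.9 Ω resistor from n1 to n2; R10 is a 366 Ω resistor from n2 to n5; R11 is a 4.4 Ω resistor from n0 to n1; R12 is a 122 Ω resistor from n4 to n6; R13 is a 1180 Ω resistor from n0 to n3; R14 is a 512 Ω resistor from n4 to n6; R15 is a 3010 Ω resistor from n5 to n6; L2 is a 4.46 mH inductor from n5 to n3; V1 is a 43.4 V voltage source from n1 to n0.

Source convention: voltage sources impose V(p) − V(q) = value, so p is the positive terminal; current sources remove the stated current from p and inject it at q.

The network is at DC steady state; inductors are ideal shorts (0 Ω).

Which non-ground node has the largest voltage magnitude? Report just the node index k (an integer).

6

Apply KCL at each of the 6 non-ground nodes and solve the resulting linear system.
Node n1: branches {R2, R3, R4, R8, R9, R11, V1} → V_1 = 43.40
Node n2: branches {R1, I1, R9, R10} → V_2 = 26.54
Node n3: branches {R1, I2, R7, R13, L2} → V_3 = 26.38
Node n4: branches {L1, R5, R6, R7, R8, R12, R14} → V_4 = 26.38
Node n5: branches {L1, R4, R10, R15, L2} → V_5 = 26.38
Node n6: branches {I1, I2, R12, R14, R15} → V_6 = 106.8
Source currents: i(L1)=-0.9919, i(L2)=0.01899, i(V1)=-29.05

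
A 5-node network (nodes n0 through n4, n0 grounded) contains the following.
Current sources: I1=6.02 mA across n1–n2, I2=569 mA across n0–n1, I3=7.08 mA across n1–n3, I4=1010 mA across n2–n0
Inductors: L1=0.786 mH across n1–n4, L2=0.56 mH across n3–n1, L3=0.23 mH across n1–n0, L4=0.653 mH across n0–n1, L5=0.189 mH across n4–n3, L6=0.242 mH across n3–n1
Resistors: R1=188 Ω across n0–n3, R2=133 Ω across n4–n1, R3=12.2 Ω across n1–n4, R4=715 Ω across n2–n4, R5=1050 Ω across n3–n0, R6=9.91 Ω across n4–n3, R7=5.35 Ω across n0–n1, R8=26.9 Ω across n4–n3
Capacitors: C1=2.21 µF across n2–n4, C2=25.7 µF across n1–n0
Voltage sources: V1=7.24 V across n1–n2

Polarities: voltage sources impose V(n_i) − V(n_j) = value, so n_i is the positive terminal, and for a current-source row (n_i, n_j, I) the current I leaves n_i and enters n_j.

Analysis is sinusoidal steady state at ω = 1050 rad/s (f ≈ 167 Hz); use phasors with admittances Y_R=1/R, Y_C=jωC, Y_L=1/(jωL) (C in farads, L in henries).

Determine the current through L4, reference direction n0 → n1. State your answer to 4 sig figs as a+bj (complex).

MNA unknowns: 4 node voltages V₁..V_4 plus 1 source current (V1)
I1: z[1]−=0.00602, z[2]+=0.00602
L1: Y=0.000-1.212j on G[1,4]
R1: Y=0.005319+0.000j on G[0,3]
C1: Y=0.000+0.002321j on G[2,4]
L2: Y=0.000-1.701j on G[3,1]
R2: Y=0.007519+0.000j on G[4,1]
R3: Y=0.08197+0.000j on G[1,4]
I2: z[0]−=0.569, z[1]+=0.569
R4: Y=0.001399+0.000j on G[2,4]
C2: Y=0.000+0.02699j on G[1,0]
I3: z[1]−=0.00708, z[3]+=0.00708
R5: Y=0.0009524+0.000j on G[3,0]
R6: Y=0.1009+0.000j on G[4,3]
L3: Y=0.000-4.141j on G[1,0]
R7: Y=0.1869+0.000j on G[0,1]
L4: Y=0.000-1.458j on G[0,1]
I4: z[2]−=1.01, z[0]+=1.01
L5: Y=0.000-5.039j on G[4,3]
R8: Y=0.03717+0.000j on G[4,3]
L6: Y=0.000-3.935j on G[3,1]
V1: row V1−V2=7.24, i_V1 at 1,2
solve → V1=-0.002741-0.07905j, V2=-7.243-0.07905j, V3=-0.0007808-0.07925j, V4=0.001464-0.08094j
aux → i_V1=0.9938-0.01681j

0.1153-0.003997j A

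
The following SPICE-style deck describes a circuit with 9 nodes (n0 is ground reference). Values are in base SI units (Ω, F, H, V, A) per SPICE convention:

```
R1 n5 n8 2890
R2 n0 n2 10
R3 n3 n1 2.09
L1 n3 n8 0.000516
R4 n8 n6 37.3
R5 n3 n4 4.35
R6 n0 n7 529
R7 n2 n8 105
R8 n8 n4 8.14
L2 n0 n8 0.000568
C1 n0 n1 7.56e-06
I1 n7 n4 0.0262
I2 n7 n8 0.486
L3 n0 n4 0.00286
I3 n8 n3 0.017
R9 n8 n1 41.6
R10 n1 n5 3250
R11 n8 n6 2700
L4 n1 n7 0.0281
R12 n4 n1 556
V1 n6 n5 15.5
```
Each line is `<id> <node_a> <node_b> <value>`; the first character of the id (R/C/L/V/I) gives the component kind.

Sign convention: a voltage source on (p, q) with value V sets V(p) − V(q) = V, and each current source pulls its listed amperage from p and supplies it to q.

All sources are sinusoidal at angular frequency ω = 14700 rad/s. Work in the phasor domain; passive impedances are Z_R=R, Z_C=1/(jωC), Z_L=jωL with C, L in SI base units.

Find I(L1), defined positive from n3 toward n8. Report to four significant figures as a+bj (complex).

MNA unknowns: 8 node voltages V₁..V_8 plus 1 source current (V1)
R1: Y=0.0003460+0.000j on G[5,8]
R2: Y=0.1000+0.000j on G[0,2]
R3: Y=0.4785+0.000j on G[3,1]
L1: Y=0.000-0.1318j on G[3,8]
R4: Y=0.02681+0.000j on G[8,6]
R5: Y=0.2299+0.000j on G[3,4]
R6: Y=0.001890+0.000j on G[0,7]
R7: Y=0.009524+0.000j on G[2,8]
R8: Y=0.1229+0.000j on G[8,4]
L2: Y=0.000-0.1198j on G[0,8]
C1: Y=0.000+0.1111j on G[0,1]
I1: z[7]−=0.0262, z[4]+=0.0262
I2: z[7]−=0.486, z[8]+=0.486
L3: Y=0.000-0.02379j on G[0,4]
I3: z[8]−=0.017, z[3]+=0.017
R9: Y=0.02404+0.000j on G[8,1]
R10: Y=0.0003077+0.000j on G[1,5]
R11: Y=0.0003704+0.000j on G[8,6]
L4: Y=0.000-0.002421j on G[1,7]
R12: Y=0.001799+0.000j on G[4,1]
V1: row V6−V5=15.5, i_V1 at 6,5
solve → V1=3.945+6.291j, V2=0.1377+0.5169j, V3=3.306+6.713j, V4=2.344+6.602j, V5=-13.53+5.948j, V6=1.974+5.948j, V7=-97.13-129.4j, V8=1.584+5.945j
aux → i_V1=-0.01060-0.0001041j

0.1012-0.2271j A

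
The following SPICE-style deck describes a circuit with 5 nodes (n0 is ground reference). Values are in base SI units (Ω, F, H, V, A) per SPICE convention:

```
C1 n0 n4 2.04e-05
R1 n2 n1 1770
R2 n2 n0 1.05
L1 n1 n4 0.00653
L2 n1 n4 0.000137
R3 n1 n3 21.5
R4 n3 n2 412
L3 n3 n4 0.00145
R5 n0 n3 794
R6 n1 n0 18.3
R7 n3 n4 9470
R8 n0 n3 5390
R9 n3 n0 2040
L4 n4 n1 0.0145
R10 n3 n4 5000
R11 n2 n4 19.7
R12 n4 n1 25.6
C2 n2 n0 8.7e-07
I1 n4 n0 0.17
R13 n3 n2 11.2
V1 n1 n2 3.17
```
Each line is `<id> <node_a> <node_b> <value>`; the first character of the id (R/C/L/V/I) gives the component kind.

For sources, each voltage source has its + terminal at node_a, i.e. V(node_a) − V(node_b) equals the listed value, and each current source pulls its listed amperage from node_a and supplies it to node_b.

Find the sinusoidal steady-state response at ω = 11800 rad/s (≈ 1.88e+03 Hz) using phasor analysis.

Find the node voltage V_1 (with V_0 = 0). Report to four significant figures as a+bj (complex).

2.322-0.7039j V

Element admittances at ω=11800 rad/s:
  Y(C1) = 0.000+0.2407j S between n0,n4
  Y(R1) = 0.0005650+0.000j S between n2,n1
  Y(R2) = 0.9524+0.000j S between n2,n0
  Y(L1) = 0.000-0.01298j S between n1,n4
  Y(L2) = 0.000-0.6186j S between n1,n4
  Y(R3) = 0.04651+0.000j S between n1,n3
  Y(R4) = 0.002427+0.000j S between n3,n2
  Y(L3) = 0.000-0.05845j S between n3,n4
  Y(R5) = 0.001259+0.000j S between n0,n3
  Y(R6) = 0.05464+0.000j S between n1,n0
  Y(R7) = 0.0001056+0.000j S between n3,n4
  Y(R8) = 0.0001855+0.000j S between n0,n3
  Y(R9) = 0.0004902+0.000j S between n3,n0
  Y(L4) = 0.000-0.005845j S between n4,n1
  Y(R10) = 0.0002000+0.000j S between n3,n4
  Y(R11) = 0.05076+0.000j S between n2,n4
  Y(R12) = 0.03906+0.000j S between n4,n1
  Y(C2) = 0.000+0.01027j S between n2,n0
  I1: injects 0.17 A into n0 (from n4)
  Y(R13) = 0.08929+0.000j S between n3,n2
  V1: constraint V(n1)−V(n2) = 3.17
Assemble and solve the 5×5 MNA system:
  V(n1)=2.322-0.7039j  V(n2)=-0.8479-0.7039j  V(n3)=0.1372-1.887j  V(n4)=2.996-2.090j
  i(V1)=-1.088-0.5002j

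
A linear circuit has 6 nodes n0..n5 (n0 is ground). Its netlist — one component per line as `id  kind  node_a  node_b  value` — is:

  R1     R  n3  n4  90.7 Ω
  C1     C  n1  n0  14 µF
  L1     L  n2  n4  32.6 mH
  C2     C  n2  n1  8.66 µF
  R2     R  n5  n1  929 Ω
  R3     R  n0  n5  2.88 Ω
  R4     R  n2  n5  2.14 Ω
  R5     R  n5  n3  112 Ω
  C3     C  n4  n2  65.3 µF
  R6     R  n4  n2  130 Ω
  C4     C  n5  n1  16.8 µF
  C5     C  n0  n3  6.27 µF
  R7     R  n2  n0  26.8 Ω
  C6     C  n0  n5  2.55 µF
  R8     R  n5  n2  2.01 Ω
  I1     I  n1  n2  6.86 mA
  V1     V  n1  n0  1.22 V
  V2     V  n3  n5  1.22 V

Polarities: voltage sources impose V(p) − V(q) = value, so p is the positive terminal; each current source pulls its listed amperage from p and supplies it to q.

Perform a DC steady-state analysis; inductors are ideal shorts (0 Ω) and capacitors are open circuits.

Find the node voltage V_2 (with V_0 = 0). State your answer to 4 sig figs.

Apply KCL at each of the 5 non-ground nodes and solve the resulting linear system.
Node n1: branches {C1, C2, R2, C4, I1, V1} → V_1 = 1.220
Node n2: branches {L1, C2, R4, C3, R6, R7, R8, I1} → V_2 = 0.03866
Node n3: branches {R1, R5, C5, V2} → V_3 = 1.239
Node n4: branches {R1, L1, C3, R6} → V_4 = 0.03866
Node n5: branches {R2, R3, R4, R5, C4, C6, R8, V2} → V_5 = 0.01932
Source currents: i(L1)=-0.01324, i(V1)=-0.008152, i(V2)=-0.02413

0.03866 V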